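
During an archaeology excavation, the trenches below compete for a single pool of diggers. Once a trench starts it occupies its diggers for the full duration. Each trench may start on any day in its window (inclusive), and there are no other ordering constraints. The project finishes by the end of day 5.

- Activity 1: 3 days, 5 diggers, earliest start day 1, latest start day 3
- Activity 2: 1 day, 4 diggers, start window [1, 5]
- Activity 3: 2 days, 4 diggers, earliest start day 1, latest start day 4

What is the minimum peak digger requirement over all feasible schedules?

Early-start (Activity 1@1, Activity 2@1, Activity 3@1) gives peak 13: d1:13  d2:9  d3:5  d4:0  d5:0.
Shift Activity 2→4, Activity 3→4.
Schedule Activity 1@1, Activity 2@4, Activity 3@4: d1:5  d2:5  d3:5  d4:8  d5:4 — peak 8.

8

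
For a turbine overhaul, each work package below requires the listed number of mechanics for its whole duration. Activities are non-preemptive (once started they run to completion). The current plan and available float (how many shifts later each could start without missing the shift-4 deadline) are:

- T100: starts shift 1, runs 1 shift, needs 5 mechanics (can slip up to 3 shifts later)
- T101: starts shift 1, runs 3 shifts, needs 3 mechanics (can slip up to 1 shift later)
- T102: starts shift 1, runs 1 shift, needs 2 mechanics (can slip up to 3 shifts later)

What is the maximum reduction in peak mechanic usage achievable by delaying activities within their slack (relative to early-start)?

5

Early-start peak: s1:10  s2:3  s3:3  s4:0 ⇒ 10.
Leveled (T100@1, T101@2, T102@2): s1:5  s2:5  s3:3  s4:3 ⇒ 5.
Reduction 10 − 5 = 5.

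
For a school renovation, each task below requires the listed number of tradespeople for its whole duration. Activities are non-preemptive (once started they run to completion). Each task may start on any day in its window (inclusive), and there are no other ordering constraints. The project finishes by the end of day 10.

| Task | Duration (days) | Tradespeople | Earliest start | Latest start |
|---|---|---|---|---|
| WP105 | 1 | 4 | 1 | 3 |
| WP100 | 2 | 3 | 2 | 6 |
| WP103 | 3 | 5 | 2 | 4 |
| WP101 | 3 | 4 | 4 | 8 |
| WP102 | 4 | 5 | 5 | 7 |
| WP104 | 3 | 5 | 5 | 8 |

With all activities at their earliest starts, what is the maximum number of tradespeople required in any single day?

14

Early-start schedule: WP105@1, WP100@2, WP103@2, WP101@4, WP102@5, WP104@5.
Load per day: day 1: 4, day 2: 8, day 3: 8, day 4: 9, day 5: 14, day 6: 14, day 7: 10, day 8: 5, day 9: 0, day 10: 0.
Peak is 14.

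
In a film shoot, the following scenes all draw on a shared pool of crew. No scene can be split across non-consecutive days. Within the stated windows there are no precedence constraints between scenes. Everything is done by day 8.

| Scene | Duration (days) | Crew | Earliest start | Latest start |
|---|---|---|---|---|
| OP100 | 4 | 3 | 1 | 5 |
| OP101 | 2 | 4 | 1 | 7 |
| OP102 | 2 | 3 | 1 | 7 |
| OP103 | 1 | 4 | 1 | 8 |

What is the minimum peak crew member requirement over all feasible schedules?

Early-start (OP100@1, OP101@1, OP102@1, OP103@1) gives peak 14: d1:14  d2:10  d3:3  d4:3  d5:0  d6:0  d7:0  d8:0.
Shift OP101→5, OP103→7.
Schedule OP100@1, OP101@5, OP102@1, OP103@7: d1:6  d2:6  d3:3  d4:3  d5:4  d6:4  d7:4  d8:0 — peak 6.

6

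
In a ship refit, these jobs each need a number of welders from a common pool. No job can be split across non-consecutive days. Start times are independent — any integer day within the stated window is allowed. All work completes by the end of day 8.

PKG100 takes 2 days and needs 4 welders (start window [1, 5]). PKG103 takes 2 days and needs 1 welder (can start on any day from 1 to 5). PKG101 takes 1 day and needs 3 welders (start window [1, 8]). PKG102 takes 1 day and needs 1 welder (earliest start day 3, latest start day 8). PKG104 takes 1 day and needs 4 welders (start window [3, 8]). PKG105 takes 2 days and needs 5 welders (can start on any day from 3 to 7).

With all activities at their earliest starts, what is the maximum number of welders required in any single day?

10

Early-start schedule: PKG100@1, PKG103@1, PKG101@1, PKG102@3, PKG104@3, PKG105@3.
Load per day: day 1: 8, day 2: 5, day 3: 10, day 4: 5, day 5: 0, day 6: 0, day 7: 0, day 8: 0.
Peak is 10.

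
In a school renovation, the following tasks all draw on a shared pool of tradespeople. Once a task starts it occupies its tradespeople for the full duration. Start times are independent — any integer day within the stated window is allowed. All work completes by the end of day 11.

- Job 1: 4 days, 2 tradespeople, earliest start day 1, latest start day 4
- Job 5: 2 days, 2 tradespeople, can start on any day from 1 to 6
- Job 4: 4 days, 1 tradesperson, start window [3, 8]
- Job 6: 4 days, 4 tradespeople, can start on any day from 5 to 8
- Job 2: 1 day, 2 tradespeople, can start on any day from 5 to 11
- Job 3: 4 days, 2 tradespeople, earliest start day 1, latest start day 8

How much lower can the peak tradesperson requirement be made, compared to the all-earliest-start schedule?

Early-start peak: d1:6  d2:6  d3:5  d4:5  d5:7  d6:5  d7:4  d8:4  d9:0  d10:0  d11:0 ⇒ 7.
Leveled (Job 1@1, Job 5@1, Job 4@3, Job 6@7, Job 2@5, Job 3@3): d1:4  d2:4  d3:5  d4:5  d5:5  d6:3  d7:4  d8:4  d9:4  d10:4  d11:0 ⇒ 5.
Reduction 7 − 5 = 2.

2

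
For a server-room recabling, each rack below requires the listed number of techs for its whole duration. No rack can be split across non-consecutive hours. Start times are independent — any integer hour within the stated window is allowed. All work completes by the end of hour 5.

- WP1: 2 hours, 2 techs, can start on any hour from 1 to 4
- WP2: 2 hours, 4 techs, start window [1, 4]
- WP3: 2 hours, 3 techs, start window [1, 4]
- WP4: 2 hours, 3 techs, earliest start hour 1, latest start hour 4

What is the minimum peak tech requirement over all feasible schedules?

6

Early-start (WP1@1, WP2@1, WP3@1, WP4@1) gives peak 12: h1:12  h2:12  h3:0  h4:0  h5:0.
Shift WP3→3, WP4→3.
Schedule WP1@1, WP2@1, WP3@3, WP4@3: h1:6  h2:6  h3:6  h4:6  h5:0 — peak 6.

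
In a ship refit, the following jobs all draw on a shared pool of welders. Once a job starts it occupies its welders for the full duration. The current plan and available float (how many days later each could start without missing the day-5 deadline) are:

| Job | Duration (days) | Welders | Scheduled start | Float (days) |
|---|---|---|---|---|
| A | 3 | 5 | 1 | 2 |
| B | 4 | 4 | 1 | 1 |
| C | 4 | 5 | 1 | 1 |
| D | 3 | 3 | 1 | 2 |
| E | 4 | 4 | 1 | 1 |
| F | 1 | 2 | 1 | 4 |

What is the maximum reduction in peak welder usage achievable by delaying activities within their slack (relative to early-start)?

2

Early-start peak: d1:23  d2:21  d3:21  d4:13  d5:0 ⇒ 23.
Leveled (A@1, B@1, C@1, D@1, E@1, F@4): d1:21  d2:21  d3:21  d4:15  d5:0 ⇒ 21.
Reduction 23 − 21 = 2.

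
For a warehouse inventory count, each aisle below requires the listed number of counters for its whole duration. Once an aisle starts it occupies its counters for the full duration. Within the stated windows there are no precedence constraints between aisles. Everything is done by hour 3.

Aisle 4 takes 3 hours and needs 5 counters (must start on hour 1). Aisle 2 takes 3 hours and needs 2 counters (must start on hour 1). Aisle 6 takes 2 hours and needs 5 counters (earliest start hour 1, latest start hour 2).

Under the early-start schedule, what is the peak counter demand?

12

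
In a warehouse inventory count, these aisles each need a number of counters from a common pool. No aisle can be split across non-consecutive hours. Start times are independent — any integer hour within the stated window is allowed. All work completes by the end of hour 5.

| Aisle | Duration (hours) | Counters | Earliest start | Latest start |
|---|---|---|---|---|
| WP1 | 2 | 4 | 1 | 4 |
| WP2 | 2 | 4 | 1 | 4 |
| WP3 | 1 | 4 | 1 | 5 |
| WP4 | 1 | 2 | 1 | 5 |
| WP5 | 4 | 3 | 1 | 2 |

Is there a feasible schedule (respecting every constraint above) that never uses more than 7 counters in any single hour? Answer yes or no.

yes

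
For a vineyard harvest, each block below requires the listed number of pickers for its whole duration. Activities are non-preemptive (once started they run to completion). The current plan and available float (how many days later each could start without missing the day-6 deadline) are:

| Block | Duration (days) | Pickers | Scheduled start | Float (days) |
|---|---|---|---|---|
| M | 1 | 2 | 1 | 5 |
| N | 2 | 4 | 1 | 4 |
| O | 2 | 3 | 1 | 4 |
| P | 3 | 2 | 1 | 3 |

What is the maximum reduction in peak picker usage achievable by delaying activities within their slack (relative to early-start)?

6

Early-start peak: d1:11  d2:9  d3:2  d4:0  d5:0  d6:0 ⇒ 11.
Leveled (M@1, N@2, O@4, P@4): d1:2  d2:4  d3:4  d4:5  d5:5  d6:2 ⇒ 5.
Reduction 11 − 5 = 6.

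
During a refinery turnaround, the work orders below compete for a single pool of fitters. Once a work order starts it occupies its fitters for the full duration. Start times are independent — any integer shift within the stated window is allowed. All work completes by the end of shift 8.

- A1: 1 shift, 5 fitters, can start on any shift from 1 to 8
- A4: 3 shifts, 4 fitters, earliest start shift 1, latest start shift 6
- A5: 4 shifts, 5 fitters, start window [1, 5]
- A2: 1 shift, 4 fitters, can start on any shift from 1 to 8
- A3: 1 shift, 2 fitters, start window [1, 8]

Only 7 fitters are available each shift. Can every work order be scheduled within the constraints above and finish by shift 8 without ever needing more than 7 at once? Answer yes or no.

The minimum achievable peak is 8; 7 < 8, so no feasible schedule stays within the cap.

no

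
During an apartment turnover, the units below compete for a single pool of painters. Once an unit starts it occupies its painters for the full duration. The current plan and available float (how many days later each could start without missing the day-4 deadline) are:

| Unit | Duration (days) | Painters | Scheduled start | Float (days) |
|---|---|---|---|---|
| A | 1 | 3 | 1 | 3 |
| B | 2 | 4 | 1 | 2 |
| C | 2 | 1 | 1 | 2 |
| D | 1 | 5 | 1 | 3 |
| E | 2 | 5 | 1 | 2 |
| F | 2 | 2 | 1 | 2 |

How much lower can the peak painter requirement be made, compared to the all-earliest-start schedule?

11

Early-start peak: d1:20  d2:12  d3:0  d4:0 ⇒ 20.
Leveled (A@1, B@1, C@3, D@2, E@3, F@3): d1:7  d2:9  d3:8  d4:8 ⇒ 9.
Reduction 20 − 9 = 11.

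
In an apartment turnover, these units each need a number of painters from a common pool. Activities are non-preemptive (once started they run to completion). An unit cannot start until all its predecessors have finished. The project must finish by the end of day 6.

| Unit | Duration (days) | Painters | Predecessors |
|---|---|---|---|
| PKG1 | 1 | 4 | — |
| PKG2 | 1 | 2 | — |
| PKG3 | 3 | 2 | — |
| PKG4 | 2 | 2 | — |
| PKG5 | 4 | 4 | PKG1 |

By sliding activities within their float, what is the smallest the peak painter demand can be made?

Early-start (PKG1@1, PKG2@1, PKG3@1, PKG4@1, PKG5@2) gives peak 10: d1:10  d2:8  d3:6  d4:4  d5:4  d6:0.
Shift PKG3→2, PKG4→5.
Schedule PKG1@1, PKG2@1, PKG3@2, PKG4@5, PKG5@2: d1:6  d2:6  d3:6  d4:6  d5:6  d6:2 — peak 6.
Total painter-days = 32 over 6 days ⇒ peak ≥ ⌈32/6⌉ = 6, so 6 is optimal.

6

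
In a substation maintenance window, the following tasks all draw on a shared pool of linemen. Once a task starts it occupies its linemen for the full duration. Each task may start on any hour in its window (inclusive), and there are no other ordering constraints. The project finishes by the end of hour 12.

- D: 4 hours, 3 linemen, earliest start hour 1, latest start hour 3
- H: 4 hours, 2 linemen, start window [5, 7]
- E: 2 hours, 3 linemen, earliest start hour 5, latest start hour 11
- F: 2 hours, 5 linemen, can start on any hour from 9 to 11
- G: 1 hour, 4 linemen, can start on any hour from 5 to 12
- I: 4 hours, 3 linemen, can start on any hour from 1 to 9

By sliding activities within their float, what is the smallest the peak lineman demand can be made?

6

Early-start (D@1, H@5, E@5, F@9, G@5, I@1) gives peak 9: h1:6  h2:6  h3:6  h4:6  h5:9  h6:5  h7:2  h8:2  h9:5  h10:5  h11:0  h12:0.
Shift G→7.
Schedule D@1, H@5, E@5, F@9, G@7, I@1: h1:6  h2:6  h3:6  h4:6  h5:5  h6:5  h7:6  h8:2  h9:5  h10:5  h11:0  h12:0 — peak 6.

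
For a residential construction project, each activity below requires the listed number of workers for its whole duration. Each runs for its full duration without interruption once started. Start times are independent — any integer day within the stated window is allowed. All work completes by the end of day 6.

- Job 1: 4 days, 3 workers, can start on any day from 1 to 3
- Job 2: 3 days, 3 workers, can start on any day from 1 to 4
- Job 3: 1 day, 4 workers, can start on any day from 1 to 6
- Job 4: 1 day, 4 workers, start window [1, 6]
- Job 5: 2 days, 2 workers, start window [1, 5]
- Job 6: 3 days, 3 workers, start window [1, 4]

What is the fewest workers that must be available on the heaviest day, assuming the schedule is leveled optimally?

Early-start (Job 1@1, Job 2@1, Job 3@1, Job 4@1, Job 5@1, Job 6@1) gives peak 19: d1:19  d2:11  d3:9  d4:3  d5:0  d6:0.
Shift Job 3→5, Job 4→6, Job 6→4.
Schedule Job 1@1, Job 2@1, Job 3@5, Job 4@6, Job 5@1, Job 6@4: d1:8  d2:8  d3:6  d4:6  d5:7  d6:7 — peak 8.

8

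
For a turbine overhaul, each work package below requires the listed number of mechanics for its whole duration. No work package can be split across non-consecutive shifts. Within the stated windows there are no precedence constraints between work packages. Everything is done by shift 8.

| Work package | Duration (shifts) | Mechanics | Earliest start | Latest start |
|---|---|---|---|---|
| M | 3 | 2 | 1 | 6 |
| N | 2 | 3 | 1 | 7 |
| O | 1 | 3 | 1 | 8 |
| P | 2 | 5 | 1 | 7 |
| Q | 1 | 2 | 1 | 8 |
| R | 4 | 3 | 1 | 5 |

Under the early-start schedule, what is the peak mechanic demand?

Early-start schedule: M@1, N@1, O@1, P@1, Q@1, R@1.
Load per shift: shift 1: 18, shift 2: 13, shift 3: 5, shift 4: 3, shift 5: 0, shift 6: 0, shift 7: 0, shift 8: 0.
Peak is 18.

18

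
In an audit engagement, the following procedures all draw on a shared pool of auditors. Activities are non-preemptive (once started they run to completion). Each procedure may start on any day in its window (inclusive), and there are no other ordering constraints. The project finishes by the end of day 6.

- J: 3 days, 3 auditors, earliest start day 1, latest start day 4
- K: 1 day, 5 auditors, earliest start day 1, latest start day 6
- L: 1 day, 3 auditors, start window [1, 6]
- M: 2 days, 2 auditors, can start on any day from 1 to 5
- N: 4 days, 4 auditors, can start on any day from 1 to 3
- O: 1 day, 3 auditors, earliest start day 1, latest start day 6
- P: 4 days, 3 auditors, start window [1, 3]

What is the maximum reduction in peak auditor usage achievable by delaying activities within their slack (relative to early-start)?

Early-start peak: d1:23  d2:12  d3:10  d4:7  d5:0  d6:0 ⇒ 23.
Leveled (J@1, K@1, L@2, M@1, N@3, O@4, P@3): d1:10  d2:8  d3:10  d4:10  d5:7  d6:7 ⇒ 10.
Reduction 23 − 10 = 13.

13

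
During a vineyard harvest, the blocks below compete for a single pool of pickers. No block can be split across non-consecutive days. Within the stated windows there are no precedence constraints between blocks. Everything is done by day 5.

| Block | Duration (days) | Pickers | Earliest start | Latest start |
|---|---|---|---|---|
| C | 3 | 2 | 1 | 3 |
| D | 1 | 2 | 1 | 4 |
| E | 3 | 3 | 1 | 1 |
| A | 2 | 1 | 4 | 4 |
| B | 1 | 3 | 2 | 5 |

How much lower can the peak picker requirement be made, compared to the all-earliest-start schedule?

Early-start peak: d1:7  d2:8  d3:5  d4:1  d5:1 ⇒ 8.
Leveled (C@1, D@4, E@1, A@4, B@5): d1:5  d2:5  d3:5  d4:3  d5:4 ⇒ 5.
Reduction 8 − 5 = 3.

3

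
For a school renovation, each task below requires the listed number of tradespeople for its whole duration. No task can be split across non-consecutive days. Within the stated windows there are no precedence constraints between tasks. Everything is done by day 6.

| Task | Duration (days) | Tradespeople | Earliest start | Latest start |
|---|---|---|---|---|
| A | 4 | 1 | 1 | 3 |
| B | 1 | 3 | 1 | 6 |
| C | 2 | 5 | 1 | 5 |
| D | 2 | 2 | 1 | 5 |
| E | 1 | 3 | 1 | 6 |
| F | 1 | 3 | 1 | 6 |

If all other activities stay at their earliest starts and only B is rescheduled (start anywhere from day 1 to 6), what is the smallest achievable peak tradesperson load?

14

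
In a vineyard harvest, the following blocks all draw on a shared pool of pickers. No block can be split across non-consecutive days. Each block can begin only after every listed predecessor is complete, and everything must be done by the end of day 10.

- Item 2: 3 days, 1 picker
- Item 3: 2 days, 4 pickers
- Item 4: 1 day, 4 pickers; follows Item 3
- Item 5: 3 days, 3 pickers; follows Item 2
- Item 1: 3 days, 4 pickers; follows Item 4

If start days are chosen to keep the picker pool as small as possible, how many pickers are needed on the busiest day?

Early-start (Item 2@1, Item 3@1, Item 4@3, Item 5@4, Item 1@4) gives peak 7: d1:5  d2:5  d3:5  d4:7  d5:7  d6:7  d7:0  d8:0  d9:0  d10:0.
Shift Item 1→7.
Schedule Item 2@1, Item 3@1, Item 4@3, Item 5@4, Item 1@7: d1:5  d2:5  d3:5  d4:3  d5:3  d6:3  d7:4  d8:4  d9:4  d10:0 — peak 5.

5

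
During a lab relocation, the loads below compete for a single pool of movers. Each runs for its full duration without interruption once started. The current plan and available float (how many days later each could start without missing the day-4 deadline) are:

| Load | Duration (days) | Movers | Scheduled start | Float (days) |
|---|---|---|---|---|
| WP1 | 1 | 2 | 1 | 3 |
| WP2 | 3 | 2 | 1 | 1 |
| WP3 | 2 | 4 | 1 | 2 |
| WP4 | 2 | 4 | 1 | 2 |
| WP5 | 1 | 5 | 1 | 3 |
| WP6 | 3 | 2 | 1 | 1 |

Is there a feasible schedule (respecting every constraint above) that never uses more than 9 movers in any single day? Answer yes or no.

no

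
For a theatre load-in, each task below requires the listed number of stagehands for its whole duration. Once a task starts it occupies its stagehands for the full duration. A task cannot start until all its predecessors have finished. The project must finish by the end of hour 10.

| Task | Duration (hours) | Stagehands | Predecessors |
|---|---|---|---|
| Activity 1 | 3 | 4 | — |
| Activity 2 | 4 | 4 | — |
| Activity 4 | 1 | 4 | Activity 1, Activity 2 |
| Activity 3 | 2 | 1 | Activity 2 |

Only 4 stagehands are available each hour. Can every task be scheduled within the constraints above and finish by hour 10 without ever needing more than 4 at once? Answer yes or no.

Schedule Activity 1@1, Activity 2@4, Activity 4@8, Activity 3@9: h1:4  h2:4  h3:4  h4:4  h5:4  h6:4  h7:4  h8:4  h9:1  h10:1 — peak 4 ≤ 4.

yes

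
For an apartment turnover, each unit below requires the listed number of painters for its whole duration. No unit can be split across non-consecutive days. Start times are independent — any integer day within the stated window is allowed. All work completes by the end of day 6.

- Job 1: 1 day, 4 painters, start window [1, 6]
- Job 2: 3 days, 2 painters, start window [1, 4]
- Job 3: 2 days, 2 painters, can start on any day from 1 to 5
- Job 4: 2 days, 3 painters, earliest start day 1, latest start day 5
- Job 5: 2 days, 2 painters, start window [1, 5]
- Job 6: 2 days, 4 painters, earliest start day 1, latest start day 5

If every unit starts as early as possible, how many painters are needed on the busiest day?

17

Early-start schedule: Job 1@1, Job 2@1, Job 3@1, Job 4@1, Job 5@1, Job 6@1.
Load per day: day 1: 17, day 2: 13, day 3: 2, day 4: 0, day 5: 0, day 6: 0.
Peak is 17.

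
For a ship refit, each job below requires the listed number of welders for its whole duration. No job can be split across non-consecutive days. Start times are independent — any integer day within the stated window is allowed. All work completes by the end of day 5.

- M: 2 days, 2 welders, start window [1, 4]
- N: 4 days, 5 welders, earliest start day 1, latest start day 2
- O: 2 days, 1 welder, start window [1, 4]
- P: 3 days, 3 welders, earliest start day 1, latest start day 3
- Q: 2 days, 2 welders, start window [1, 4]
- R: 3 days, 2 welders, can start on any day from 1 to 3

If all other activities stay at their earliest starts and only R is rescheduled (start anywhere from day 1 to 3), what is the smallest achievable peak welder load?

R@1: d1:15  d2:15  d3:10  d4:5  d5:0 → peak 15
R@2: d1:13  d2:15  d3:10  d4:7  d5:0 → peak 15
R@3: d1:13  d2:13  d3:10  d4:7  d5:2 → peak 13
Best is R@3, peak 13.

13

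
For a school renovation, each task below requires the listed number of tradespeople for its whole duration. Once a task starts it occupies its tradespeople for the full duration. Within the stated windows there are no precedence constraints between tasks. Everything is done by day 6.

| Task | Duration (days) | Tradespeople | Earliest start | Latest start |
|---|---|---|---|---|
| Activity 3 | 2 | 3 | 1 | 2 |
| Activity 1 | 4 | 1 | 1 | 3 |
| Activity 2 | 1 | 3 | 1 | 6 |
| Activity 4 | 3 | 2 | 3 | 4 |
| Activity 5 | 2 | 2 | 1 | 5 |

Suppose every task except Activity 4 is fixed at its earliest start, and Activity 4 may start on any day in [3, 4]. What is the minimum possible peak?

9

Activity 4@3: d1:9  d2:6  d3:3  d4:3  d5:2  d6:0 → peak 9
Activity 4@4: d1:9  d2:6  d3:1  d4:3  d5:2  d6:2 → peak 9
Best is Activity 4@3, peak 9.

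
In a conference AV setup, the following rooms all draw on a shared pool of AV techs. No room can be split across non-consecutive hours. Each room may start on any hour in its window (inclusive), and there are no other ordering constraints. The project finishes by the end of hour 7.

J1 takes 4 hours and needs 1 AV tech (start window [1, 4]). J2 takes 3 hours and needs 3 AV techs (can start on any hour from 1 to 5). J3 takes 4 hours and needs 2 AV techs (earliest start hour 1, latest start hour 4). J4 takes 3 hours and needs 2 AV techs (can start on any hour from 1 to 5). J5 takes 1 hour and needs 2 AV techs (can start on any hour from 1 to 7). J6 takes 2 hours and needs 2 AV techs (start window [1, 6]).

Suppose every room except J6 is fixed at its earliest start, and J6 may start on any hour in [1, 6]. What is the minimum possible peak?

10

J6@1: h1:12  h2:10  h3:8  h4:3  h5:0  h6:0  h7:0 → peak 12
J6@2: h1:10  h2:10  h3:10  h4:3  h5:0  h6:0  h7:0 → peak 10
J6@3: h1:10  h2:8  h3:10  h4:5  h5:0  h6:0  h7:0 → peak 10
J6@4: h1:10  h2:8  h3:8  h4:5  h5:2  h6:0  h7:0 → peak 10
J6@5: h1:10  h2:8  h3:8  h4:3  h5:2  h6:2  h7:0 → peak 10
J6@6: h1:10  h2:8  h3:8  h4:3  h5:0  h6:2  h7:2 → peak 10
Best is J6@2, peak 10.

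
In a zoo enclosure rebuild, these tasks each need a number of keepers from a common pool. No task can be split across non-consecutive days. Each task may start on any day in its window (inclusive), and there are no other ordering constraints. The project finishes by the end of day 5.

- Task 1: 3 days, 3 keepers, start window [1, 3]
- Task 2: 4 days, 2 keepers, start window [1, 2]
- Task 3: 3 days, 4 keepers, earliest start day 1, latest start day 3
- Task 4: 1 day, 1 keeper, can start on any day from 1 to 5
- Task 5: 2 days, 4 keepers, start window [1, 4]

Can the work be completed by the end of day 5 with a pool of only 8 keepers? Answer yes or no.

The minimum achievable peak is 9; 8 < 9, so no feasible schedule stays within the cap.

no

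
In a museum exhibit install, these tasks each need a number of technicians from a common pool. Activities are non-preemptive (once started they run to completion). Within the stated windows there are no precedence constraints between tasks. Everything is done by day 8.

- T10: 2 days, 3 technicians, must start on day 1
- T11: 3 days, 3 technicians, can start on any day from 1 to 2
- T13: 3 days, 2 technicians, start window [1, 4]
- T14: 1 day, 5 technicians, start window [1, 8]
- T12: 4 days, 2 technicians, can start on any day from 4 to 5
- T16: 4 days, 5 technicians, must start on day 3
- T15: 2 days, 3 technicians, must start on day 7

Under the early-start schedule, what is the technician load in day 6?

7

At early start, day 6 has: T12, T16.
Demand: 2 + 5 = 7.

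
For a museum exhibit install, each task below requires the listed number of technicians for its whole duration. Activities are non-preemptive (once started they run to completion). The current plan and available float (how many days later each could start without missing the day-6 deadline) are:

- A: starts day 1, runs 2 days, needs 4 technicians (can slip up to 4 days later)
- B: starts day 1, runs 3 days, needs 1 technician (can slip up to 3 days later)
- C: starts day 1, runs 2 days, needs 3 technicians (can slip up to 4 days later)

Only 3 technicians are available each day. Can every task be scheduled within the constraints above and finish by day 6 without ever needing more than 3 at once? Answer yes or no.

The minimum achievable peak is 4; 3 < 4, so no feasible schedule stays within the cap.

no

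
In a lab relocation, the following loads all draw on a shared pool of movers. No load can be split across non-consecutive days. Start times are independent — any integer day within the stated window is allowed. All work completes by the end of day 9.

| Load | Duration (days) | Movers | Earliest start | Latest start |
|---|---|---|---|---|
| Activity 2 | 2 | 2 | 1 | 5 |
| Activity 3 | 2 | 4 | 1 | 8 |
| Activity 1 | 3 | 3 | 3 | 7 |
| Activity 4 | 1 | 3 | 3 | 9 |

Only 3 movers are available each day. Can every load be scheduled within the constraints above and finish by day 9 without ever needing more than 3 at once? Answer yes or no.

The minimum achievable peak is 4; 3 < 4, so no feasible schedule stays within the cap.

no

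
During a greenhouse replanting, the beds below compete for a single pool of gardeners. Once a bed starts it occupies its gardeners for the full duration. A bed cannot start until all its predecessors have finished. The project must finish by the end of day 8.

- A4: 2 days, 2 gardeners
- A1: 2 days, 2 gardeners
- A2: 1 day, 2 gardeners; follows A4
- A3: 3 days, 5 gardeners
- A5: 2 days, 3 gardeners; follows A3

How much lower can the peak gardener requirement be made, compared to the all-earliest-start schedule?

Early-start peak: d1:9  d2:9  d3:7  d4:3  d5:3  d6:0  d7:0  d8:0 ⇒ 9.
Leveled (A4@1, A1@1, A2@3, A3@4, A5@7): d1:4  d2:4  d3:2  d4:5  d5:5  d6:5  d7:3  d8:3 ⇒ 5.
Reduction 9 − 5 = 4.

4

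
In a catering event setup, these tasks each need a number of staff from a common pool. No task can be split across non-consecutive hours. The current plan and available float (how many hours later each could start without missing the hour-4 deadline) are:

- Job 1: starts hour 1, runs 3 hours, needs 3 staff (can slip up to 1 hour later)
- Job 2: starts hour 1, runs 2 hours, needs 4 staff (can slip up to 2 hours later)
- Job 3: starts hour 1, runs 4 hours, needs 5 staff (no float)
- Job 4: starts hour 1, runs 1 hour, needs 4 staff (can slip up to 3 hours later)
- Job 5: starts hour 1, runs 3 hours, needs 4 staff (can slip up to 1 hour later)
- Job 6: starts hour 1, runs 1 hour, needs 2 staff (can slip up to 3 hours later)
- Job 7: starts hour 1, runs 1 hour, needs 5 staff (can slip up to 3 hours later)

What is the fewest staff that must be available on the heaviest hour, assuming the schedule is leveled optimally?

Early-start (Job 1@1, Job 2@1, Job 3@1, Job 4@1, Job 5@1, Job 6@1, Job 7@1) gives peak 27: h1:27  h2:16  h3:12  h4:5.
Shift Job 5→2, Job 6→3, Job 7→4.
Schedule Job 1@1, Job 2@1, Job 3@1, Job 4@1, Job 5@2, Job 6@3, Job 7@4: h1:16  h2:16  h3:14  h4:14 — peak 16.

16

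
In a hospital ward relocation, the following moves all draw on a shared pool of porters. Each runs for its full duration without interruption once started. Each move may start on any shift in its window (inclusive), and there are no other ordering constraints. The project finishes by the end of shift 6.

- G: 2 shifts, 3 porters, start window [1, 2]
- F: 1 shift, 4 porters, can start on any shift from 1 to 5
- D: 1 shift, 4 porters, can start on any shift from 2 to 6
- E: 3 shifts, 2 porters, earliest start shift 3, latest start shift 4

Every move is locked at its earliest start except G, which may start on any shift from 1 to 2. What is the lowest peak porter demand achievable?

G@1: s1:7  s2:7  s3:2  s4:2  s5:2  s6:0 → peak 7
G@2: s1:4  s2:7  s3:5  s4:2  s5:2  s6:0 → peak 7
Best is G@1, peak 7.

7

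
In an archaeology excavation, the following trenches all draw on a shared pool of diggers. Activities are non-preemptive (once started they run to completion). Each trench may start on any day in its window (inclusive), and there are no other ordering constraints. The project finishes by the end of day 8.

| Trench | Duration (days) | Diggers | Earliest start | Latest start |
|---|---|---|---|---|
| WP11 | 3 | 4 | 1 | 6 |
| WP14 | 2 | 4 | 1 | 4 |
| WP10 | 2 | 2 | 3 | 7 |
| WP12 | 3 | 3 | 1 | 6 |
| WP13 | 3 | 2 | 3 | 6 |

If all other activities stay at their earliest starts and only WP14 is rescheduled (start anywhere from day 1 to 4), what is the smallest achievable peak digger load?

WP14@1: d1:11  d2:11  d3:11  d4:4  d5:2  d6:0  d7:0  d8:0 → peak 11
WP14@2: d1:7  d2:11  d3:15  d4:4  d5:2  d6:0  d7:0  d8:0 → peak 15
WP14@3: d1:7  d2:7  d3:15  d4:8  d5:2  d6:0  d7:0  d8:0 → peak 15
WP14@4: d1:7  d2:7  d3:11  d4:8  d5:6  d6:0  d7:0  d8:0 → peak 11
Best is WP14@1, peak 11.

11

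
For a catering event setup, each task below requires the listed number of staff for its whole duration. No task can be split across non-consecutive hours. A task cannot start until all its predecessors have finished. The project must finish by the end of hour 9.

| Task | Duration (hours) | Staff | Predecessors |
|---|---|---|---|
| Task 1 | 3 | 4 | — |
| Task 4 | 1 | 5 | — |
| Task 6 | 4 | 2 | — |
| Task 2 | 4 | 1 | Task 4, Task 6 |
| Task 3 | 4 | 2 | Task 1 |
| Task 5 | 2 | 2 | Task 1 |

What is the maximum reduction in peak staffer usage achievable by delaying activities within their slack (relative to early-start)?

5

Early-start peak: h1:11  h2:6  h3:6  h4:6  h5:5  h6:3  h7:3  h8:1  h9:0 ⇒ 11.
Leveled (Task 1@1, Task 4@5, Task 6@1, Task 2@6, Task 3@6, Task 5@6): h1:6  h2:6  h3:6  h4:2  h5:5  h6:5  h7:5  h8:3  h9:3 ⇒ 6.
Reduction 11 − 6 = 5.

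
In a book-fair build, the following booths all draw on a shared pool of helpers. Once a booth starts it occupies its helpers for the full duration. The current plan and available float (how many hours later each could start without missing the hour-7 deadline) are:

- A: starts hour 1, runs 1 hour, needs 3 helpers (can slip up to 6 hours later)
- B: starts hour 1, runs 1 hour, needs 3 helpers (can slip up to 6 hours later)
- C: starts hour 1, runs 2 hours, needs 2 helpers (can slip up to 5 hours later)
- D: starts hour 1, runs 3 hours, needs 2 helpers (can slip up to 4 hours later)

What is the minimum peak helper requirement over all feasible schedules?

3

Early-start (A@1, B@1, C@1, D@1) gives peak 10: h1:10  h2:4  h3:2  h4:0  h5:0  h6:0  h7:0.
Shift B→2, C→3, D→5.
Schedule A@1, B@2, C@3, D@5: h1:3  h2:3  h3:2  h4:2  h5:2  h6:2  h7:2 — peak 3.
Total helper-hours = 16 over 7 hours ⇒ peak ≥ ⌈16/7⌉ = 3, so 3 is optimal.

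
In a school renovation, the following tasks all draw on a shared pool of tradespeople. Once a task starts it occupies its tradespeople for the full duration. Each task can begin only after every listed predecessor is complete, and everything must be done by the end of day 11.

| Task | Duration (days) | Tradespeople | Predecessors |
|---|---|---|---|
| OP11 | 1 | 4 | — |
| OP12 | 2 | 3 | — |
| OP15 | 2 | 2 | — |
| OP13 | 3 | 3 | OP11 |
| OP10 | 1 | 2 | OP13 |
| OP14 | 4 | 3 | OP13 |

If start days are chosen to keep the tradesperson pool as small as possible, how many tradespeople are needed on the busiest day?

5

Early-start (OP11@1, OP12@1, OP15@1, OP13@2, OP10@5, OP14@5) gives peak 9: d1:9  d2:8  d3:3  d4:3  d5:5  d6:3  d7:3  d8:3  d9:0  d10:0  d11:0.
Shift OP12→2, OP15→2, OP13→4, OP10→7, OP14→7.
Schedule OP11@1, OP12@2, OP15@2, OP13@4, OP10@7, OP14@7: d1:4  d2:5  d3:5  d4:3  d5:3  d6:3  d7:5  d8:3  d9:3  d10:3  d11:0 — peak 5.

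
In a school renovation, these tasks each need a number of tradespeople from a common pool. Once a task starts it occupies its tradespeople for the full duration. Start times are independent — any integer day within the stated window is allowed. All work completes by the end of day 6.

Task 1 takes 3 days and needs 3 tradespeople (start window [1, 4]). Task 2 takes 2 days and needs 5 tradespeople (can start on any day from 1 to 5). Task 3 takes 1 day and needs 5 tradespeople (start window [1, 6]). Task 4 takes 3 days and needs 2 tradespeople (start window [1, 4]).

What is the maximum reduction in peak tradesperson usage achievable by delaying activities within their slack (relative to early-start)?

10

Early-start peak: d1:15  d2:10  d3:5  d4:0  d5:0  d6:0 ⇒ 15.
Leveled (Task 1@1, Task 2@4, Task 3@6, Task 4@1): d1:5  d2:5  d3:5  d4:5  d5:5  d6:5 ⇒ 5.
Reduction 15 − 5 = 10.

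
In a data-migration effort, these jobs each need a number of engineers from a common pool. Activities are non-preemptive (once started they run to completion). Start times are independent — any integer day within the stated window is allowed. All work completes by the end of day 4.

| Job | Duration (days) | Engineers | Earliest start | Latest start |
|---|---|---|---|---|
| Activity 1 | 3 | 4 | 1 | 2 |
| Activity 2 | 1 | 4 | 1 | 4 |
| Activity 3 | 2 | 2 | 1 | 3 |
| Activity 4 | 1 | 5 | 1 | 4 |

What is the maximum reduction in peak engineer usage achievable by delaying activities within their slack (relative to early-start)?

Early-start peak: d1:15  d2:6  d3:4  d4:0 ⇒ 15.
Leveled (Activity 1@1, Activity 2@1, Activity 3@2, Activity 4@4): d1:8  d2:6  d3:6  d4:5 ⇒ 8.
Reduction 15 − 8 = 7.

7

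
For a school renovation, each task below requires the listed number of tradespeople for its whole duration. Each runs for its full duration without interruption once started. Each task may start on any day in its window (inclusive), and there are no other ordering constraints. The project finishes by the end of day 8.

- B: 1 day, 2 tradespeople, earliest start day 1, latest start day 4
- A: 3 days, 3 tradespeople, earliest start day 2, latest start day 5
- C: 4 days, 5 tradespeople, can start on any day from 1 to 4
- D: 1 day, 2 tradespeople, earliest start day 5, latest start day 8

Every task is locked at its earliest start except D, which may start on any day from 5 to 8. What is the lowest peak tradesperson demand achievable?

8

D@5: d1:7  d2:8  d3:8  d4:8  d5:2  d6:0  d7:0  d8:0 → peak 8
D@6: d1:7  d2:8  d3:8  d4:8  d5:0  d6:2  d7:0  d8:0 → peak 8
D@7: d1:7  d2:8  d3:8  d4:8  d5:0  d6:0  d7:2  d8:0 → peak 8
D@8: d1:7  d2:8  d3:8  d4:8  d5:0  d6:0  d7:0  d8:2 → peak 8
Best is D@5, peak 8.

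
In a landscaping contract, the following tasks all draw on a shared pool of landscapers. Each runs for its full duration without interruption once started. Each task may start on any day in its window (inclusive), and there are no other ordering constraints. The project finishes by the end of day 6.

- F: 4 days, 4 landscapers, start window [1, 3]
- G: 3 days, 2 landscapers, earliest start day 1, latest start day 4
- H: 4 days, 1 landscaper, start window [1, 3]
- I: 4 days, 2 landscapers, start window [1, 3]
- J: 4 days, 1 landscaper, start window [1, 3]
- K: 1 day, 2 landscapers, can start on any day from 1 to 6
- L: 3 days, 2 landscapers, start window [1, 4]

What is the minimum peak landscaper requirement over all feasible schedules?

Early-start (F@1, G@1, H@1, I@1, J@1, K@1, L@1) gives peak 14: d1:14  d2:12  d3:12  d4:8  d5:0  d6:0.
Shift K→5, L→4.
Schedule F@1, G@1, H@1, I@1, J@1, K@5, L@4: d1:10  d2:10  d3:10  d4:10  d5:4  d6:2 — peak 10.

10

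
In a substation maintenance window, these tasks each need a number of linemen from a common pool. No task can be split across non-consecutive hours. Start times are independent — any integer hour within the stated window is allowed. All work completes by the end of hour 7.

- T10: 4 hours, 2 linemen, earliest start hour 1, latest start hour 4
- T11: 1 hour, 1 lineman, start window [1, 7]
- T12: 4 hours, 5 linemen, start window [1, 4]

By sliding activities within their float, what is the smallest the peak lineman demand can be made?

Early-start (T10@1, T11@1, T12@1) gives peak 8: h1:8  h2:7  h3:7  h4:7  h5:0  h6:0  h7:0.
Shift T12→2.
Schedule T10@1, T11@1, T12@2: h1:3  h2:7  h3:7  h4:7  h5:5  h6:0  h7:0 — peak 7.

7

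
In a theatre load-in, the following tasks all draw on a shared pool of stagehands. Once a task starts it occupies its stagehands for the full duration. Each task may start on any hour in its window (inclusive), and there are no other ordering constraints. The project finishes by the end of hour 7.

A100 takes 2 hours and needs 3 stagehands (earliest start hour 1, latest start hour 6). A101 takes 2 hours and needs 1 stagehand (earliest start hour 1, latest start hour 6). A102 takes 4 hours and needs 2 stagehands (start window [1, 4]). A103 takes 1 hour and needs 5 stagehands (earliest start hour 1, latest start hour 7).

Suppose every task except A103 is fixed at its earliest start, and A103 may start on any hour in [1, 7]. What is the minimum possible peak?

6

A103@1: h1:11  h2:6  h3:2  h4:2  h5:0  h6:0  h7:0 → peak 11
A103@2: h1:6  h2:11  h3:2  h4:2  h5:0  h6:0  h7:0 → peak 11
A103@3: h1:6  h2:6  h3:7  h4:2  h5:0  h6:0  h7:0 → peak 7
A103@4: h1:6  h2:6  h3:2  h4:7  h5:0  h6:0  h7:0 → peak 7
A103@5: h1:6  h2:6  h3:2  h4:2  h5:5  h6:0  h7:0 → peak 6
A103@6: h1:6  h2:6  h3:2  h4:2  h5:0  h6:5  h7:0 → peak 6
A103@7: h1:6  h2:6  h3:2  h4:2  h5:0  h6:0  h7:5 → peak 6
Best is A103@5, peak 6.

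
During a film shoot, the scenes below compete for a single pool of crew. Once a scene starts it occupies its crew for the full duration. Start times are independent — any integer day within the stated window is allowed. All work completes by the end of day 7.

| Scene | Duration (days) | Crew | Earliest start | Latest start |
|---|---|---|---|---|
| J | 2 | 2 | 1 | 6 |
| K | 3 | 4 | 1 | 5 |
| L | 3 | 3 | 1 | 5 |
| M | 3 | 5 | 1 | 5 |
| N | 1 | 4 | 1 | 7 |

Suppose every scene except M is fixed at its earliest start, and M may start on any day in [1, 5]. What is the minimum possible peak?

M@1: d1:18  d2:14  d3:12  d4:0  d5:0  d6:0  d7:0 → peak 18
M@2: d1:13  d2:14  d3:12  d4:5  d5:0  d6:0  d7:0 → peak 14
M@3: d1:13  d2:9  d3:12  d4:5  d5:5  d6:0  d7:0 → peak 13
M@4: d1:13  d2:9  d3:7  d4:5  d5:5  d6:5  d7:0 → peak 13
M@5: d1:13  d2:9  d3:7  d4:0  d5:5  d6:5  d7:5 → peak 13
Best is M@3, peak 13.

13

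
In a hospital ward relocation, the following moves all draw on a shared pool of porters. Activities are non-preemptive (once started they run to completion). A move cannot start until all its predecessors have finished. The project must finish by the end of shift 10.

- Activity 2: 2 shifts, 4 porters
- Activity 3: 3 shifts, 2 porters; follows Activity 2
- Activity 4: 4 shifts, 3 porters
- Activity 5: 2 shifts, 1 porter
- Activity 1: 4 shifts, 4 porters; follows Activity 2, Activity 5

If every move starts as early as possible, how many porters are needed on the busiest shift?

Early-start schedule: Activity 2@1, Activity 3@3, Activity 4@1, Activity 5@1, Activity 1@3.
Load per shift: shift 1: 8, shift 2: 8, shift 3: 9, shift 4: 9, shift 5: 6, shift 6: 4, shift 7: 0, shift 8: 0, shift 9: 0, shift 10: 0.
Peak is 9.

9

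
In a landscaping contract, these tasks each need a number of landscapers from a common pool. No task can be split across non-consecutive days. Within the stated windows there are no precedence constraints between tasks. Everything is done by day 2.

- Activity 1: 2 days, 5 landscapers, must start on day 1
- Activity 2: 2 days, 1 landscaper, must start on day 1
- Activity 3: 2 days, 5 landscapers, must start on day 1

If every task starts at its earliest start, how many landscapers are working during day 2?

At early start, day 2 has: Activity 1, Activity 2, Activity 3.
Demand: 5 + 1 + 5 = 11.

11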